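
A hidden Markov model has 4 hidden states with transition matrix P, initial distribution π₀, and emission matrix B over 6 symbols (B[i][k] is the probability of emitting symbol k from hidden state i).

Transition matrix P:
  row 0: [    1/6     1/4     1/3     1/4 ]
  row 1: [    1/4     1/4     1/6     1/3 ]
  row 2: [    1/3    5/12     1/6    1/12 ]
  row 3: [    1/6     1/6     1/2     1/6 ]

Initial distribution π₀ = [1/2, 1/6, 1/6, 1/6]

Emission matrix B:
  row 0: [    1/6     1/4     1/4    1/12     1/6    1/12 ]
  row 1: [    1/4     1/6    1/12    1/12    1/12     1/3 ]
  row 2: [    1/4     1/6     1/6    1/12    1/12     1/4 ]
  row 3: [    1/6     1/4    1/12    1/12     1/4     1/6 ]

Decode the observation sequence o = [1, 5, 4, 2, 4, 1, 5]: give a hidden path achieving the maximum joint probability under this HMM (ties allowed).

t=0: δ = [1.250e-01, 2.778e-02, 2.778e-02, 4.167e-02]  (obs o_0=1)
t=1: δ = [1.736e-03, 1.042e-02, 1.042e-02, 5.208e-03]  ψ = [0, 0, 0, 0]  (obs o_1=5)
t=2: δ = [5.787e-04, 3.617e-04, 2.170e-04, 8.681e-04]  ψ = [2, 2, 3, 1]  (obs o_2=4)
t=3: δ = [3.617e-05, 1.206e-05, 7.234e-05, 1.206e-05]  ψ = [3, 0, 3, 0]  (obs o_3=2)
t=4: δ = [4.019e-06, 2.512e-06, 1.005e-06, 2.261e-06]  ψ = [2, 2, 0, 0]  (obs o_4=4)
t=5: δ = [1.674e-07, 1.674e-07, 2.233e-07, 2.512e-07]  ψ = [0, 0, 0, 0]  (obs o_5=1)
t=6: δ = [6.202e-09, 3.101e-08, 3.140e-08, 9.303e-09]  ψ = [2, 2, 3, 1]  (obs o_6=5)
backtrack: best end state = 2; path = [0, 1, 3, 2, 0, 3, 2]

path = [0, 1, 3, 2, 0, 3, 2]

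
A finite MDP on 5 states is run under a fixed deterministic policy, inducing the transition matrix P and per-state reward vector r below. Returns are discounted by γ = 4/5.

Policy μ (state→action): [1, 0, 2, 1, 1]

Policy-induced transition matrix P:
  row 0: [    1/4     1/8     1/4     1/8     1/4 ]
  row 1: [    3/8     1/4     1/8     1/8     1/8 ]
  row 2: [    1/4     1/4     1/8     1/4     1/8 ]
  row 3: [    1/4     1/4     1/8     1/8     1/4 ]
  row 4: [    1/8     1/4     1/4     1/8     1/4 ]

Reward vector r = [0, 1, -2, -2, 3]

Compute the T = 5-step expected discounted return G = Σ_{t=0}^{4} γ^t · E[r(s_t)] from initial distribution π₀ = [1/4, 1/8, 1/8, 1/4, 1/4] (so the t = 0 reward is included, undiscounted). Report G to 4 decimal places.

t=0: π = [0.2500, 0.1250, 0.1250, 0.2500, 0.2500], E[r] = 0.1250, γ^t·E[r] = 0.125000, running G = 0.125000
t=1: π = [0.2344, 0.2188, 0.1875, 0.1406, 0.2188], E[r] = 0.2188, γ^t·E[r] = 0.175000, running G = 0.300000
t=2: π = [0.2500, 0.2207, 0.1816, 0.1484, 0.1992], E[r] = 0.1582, γ^t·E[r] = 0.101250, running G = 0.401250
t=3: π = [0.2527, 0.2188, 0.1812, 0.1477, 0.1997], E[r] = 0.1602, γ^t·E[r] = 0.082000, running G = 0.483250
t=4: π = [0.2524, 0.2184, 0.1815, 0.1476, 0.2000], E[r] = 0.1601, γ^t·E[r] = 0.065563, running G = 0.548813

G = 0.5488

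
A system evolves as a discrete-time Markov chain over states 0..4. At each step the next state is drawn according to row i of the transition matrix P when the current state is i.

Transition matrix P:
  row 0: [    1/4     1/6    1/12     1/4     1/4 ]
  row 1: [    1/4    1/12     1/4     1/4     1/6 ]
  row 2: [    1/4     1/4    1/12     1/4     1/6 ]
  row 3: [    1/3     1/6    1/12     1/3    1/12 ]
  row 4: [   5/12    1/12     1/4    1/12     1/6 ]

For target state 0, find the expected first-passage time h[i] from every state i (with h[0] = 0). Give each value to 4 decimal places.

h = [0.0000, 3.3913, 3.3913, 3.1304, 2.8696]

First-step conditioning: h[0] = 0; for i ≠ 0, h[i] = 1 + Σ_k P[i][k]·h[k].
  h[1] = 1 + 1/12·h[1] + 1/4·h[2] + 1/4·h[3] + 1/6·h[4]
  h[2] = 1 + 1/4·h[1] + 1/12·h[2] + 1/4·h[3] + 1/6·h[4]
  h[3] = 1 + 1/6·h[1] + 1/12·h[2] + 1/3·h[3] + 1/12·h[4]
  h[4] = 1 + 1/12·h[1] + 1/4·h[2] + 1/12·h[3] + 1/6·h[4]
Solving the 4×4 linear system over states ≠ 0 gives exactly h = [0, 78/23, 78/23, 72/23, 66/23] (h[0] = 0 is the target).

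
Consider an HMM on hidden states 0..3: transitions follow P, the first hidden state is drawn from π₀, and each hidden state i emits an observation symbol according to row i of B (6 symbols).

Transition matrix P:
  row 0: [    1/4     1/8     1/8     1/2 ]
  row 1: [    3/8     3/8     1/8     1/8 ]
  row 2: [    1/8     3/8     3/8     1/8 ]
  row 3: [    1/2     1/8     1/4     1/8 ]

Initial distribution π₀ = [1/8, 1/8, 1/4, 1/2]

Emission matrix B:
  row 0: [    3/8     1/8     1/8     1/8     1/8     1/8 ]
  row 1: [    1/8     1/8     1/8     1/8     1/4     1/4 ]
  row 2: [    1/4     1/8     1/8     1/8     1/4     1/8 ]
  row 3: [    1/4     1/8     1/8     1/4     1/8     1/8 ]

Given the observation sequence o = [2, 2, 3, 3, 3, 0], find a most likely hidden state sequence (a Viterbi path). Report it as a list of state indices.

t=0: δ = [1.562e-02, 1.562e-02, 3.125e-02, 6.250e-02]  (obs o_0=2)
t=1: δ = [3.906e-03, 1.465e-03, 1.953e-03, 9.766e-04]  ψ = [3, 2, 3, 0]  (obs o_1=2)
t=2: δ = [1.221e-04, 9.155e-05, 9.155e-05, 4.883e-04]  ψ = [0, 2, 2, 0]  (obs o_2=3)
t=3: δ = [3.052e-05, 7.629e-06, 1.526e-05, 1.526e-05]  ψ = [3, 3, 3, 0]  (obs o_3=3)
t=4: δ = [9.537e-07, 7.153e-07, 7.153e-07, 3.815e-06]  ψ = [0, 2, 2, 0]  (obs o_4=3)
t=5: δ = [7.153e-07, 5.960e-08, 2.384e-07, 1.192e-07]  ψ = [3, 3, 3, 0]  (obs o_5=0)
backtrack: best end state = 0; path = [3, 0, 3, 0, 3, 0]

path = [3, 0, 3, 0, 3, 0]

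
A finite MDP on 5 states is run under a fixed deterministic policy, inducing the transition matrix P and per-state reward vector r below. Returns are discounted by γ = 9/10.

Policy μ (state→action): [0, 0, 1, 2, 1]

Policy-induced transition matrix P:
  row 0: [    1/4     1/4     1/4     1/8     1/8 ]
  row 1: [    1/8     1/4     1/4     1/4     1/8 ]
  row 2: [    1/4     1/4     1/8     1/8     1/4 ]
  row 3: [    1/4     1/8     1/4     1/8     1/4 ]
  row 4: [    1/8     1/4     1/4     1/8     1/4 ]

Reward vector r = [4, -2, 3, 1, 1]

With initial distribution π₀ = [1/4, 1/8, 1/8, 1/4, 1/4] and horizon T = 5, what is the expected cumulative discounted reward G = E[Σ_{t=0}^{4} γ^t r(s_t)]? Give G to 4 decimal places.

t=0: π = [0.2500, 0.1250, 0.1250, 0.2500, 0.2500], E[r] = 1.6250, γ^t·E[r] = 1.625000, running G = 1.625000
t=1: π = [0.2031, 0.2188, 0.2344, 0.1406, 0.2031], E[r] = 1.4219, γ^t·E[r] = 1.279688, running G = 2.904688
t=2: π = [0.1973, 0.2324, 0.2207, 0.1523, 0.1973], E[r] = 1.3359, γ^t·E[r] = 1.082109, running G = 3.986797
t=3: π = [0.1963, 0.2310, 0.2224, 0.1541, 0.1963], E[r] = 1.3408, γ^t·E[r] = 0.977458, running G = 4.964255
t=4: π = [0.1966, 0.2307, 0.2222, 0.1539, 0.1966], E[r] = 1.3419, γ^t·E[r] = 0.880453, running G = 5.844708

G = 5.8447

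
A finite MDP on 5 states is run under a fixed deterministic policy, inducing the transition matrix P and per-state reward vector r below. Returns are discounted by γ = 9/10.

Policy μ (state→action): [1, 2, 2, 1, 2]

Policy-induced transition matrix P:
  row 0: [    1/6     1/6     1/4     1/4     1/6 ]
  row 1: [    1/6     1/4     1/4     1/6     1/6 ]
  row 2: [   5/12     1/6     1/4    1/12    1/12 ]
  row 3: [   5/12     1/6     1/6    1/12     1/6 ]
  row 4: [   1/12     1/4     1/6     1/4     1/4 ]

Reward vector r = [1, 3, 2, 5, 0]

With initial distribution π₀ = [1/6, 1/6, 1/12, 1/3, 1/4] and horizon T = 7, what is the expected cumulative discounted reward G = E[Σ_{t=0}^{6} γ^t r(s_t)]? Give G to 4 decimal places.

G = 11.4484

t=0: π = [0.1667, 0.1667, 0.0833, 0.3333, 0.2500], E[r] = 2.5000, γ^t·E[r] = 2.500000, running G = 2.500000
t=1: π = [0.2500, 0.2014, 0.2014, 0.1667, 0.1806], E[r] = 2.0903, γ^t·E[r] = 1.881250, running G = 4.381250
t=2: π = [0.2436, 0.1985, 0.2211, 0.1719, 0.1649], E[r] = 2.1406, γ^t·E[r] = 1.733906, running G = 6.115156
t=3: π = [0.2512, 0.1970, 0.2219, 0.1680, 0.1620], E[r] = 2.1257, γ^t·E[r] = 1.549652, running G = 7.664809
t=4: π = [0.2506, 0.1966, 0.2225, 0.1686, 0.1617], E[r] = 2.1284, γ^t·E[r] = 1.396446, running G = 9.061254
t=5: π = [0.2510, 0.1965, 0.2225, 0.1684, 0.1616], E[r] = 2.1277, γ^t·E[r] = 1.256360, running G = 10.317615
t=6: π = [0.2509, 0.1965, 0.2225, 0.1685, 0.1616], E[r] = 2.1278, γ^t·E[r] = 1.130805, running G = 11.448420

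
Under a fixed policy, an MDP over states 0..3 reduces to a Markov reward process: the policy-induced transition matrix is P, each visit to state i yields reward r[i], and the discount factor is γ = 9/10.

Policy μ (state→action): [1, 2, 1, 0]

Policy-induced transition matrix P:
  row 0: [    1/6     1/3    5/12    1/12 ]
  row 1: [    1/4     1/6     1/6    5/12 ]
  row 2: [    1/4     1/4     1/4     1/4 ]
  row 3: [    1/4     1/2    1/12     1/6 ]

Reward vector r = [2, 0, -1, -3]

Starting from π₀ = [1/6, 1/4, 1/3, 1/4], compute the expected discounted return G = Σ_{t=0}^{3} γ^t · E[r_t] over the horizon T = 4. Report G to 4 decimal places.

G = -1.9251

t=0: π = [0.1667, 0.2500, 0.3333, 0.2500], E[r] = -0.7500, γ^t·E[r] = -0.750000, running G = -0.750000
t=1: π = [0.2361, 0.3056, 0.2153, 0.2431], E[r] = -0.4722, γ^t·E[r] = -0.425000, running G = -1.175000
t=2: π = [0.2303, 0.3050, 0.2234, 0.2413], E[r] = -0.4867, γ^t·E[r] = -0.394219, running G = -1.569219
t=3: π = [0.2308, 0.3041, 0.2228, 0.2423], E[r] = -0.4881, γ^t·E[r] = -0.355852, running G = -1.925070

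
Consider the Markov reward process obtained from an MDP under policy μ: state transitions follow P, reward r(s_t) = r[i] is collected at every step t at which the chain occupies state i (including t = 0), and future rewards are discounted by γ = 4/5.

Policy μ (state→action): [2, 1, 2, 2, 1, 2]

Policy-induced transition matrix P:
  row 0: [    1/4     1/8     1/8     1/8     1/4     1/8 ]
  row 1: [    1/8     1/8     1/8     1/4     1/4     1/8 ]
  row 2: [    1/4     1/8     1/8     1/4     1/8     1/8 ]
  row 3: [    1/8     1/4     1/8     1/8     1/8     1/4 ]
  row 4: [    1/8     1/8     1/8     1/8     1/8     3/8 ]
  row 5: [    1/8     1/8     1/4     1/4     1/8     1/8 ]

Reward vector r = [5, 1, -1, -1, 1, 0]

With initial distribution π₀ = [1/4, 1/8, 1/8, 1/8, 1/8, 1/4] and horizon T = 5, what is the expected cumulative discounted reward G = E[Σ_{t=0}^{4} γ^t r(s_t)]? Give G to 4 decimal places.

t=0: π = [0.2500, 0.1250, 0.1250, 0.1250, 0.1250, 0.2500], E[r] = 1.2500, γ^t·E[r] = 1.250000, running G = 1.250000
t=1: π = [0.1719, 0.1406, 0.1563, 0.1875, 0.1719, 0.1719], E[r] = 0.8281, γ^t·E[r] = 0.662500, running G = 1.912500
t=2: π = [0.1660, 0.1484, 0.1465, 0.1836, 0.1641, 0.1914], E[r] = 0.8125, γ^t·E[r] = 0.520000, running G = 2.432500
t=3: π = [0.1641, 0.1479, 0.1489, 0.1858, 0.1643, 0.1890], E[r] = 0.7979, γ^t·E[r] = 0.408500, running G = 2.841000
t=4: π = [0.1641, 0.1482, 0.1486, 0.1857, 0.1640, 0.1893], E[r] = 0.7985, γ^t·E[r] = 0.327063, running G = 3.168063

G = 3.1681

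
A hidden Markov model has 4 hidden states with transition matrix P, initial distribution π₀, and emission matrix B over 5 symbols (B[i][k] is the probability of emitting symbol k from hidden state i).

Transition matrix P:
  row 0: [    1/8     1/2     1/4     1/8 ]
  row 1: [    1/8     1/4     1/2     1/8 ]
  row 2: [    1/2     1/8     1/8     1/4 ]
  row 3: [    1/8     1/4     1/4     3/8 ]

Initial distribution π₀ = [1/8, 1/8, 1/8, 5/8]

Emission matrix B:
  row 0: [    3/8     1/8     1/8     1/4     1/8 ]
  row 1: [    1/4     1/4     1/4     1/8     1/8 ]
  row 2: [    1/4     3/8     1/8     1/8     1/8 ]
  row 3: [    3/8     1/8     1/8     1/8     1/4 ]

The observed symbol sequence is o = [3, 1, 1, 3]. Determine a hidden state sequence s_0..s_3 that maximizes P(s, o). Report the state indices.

path = [3, 1, 2, 0]

t=0: δ = [3.125e-02, 1.562e-02, 1.562e-02, 7.812e-02]  (obs o_0=3)
t=1: δ = [1.221e-03, 4.883e-03, 7.324e-03, 3.662e-03]  ψ = [3, 3, 3, 3]  (obs o_1=1)
t=2: δ = [4.578e-04, 3.052e-04, 9.155e-04, 2.289e-04]  ψ = [2, 1, 1, 2]  (obs o_2=1)
t=3: δ = [1.144e-04, 2.861e-05, 1.907e-05, 2.861e-05]  ψ = [2, 0, 1, 2]  (obs o_3=3)
backtrack: best end state = 0; path = [3, 1, 2, 0]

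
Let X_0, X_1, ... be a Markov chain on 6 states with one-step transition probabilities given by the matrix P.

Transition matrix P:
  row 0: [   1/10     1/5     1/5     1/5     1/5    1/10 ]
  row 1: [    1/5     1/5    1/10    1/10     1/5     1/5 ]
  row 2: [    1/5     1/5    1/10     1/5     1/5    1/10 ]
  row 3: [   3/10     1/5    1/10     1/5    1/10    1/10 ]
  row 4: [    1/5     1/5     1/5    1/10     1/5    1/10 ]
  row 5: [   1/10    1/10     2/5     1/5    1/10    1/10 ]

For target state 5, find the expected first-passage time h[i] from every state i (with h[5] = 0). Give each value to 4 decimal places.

First-step conditioning: h[5] = 0; for i ≠ 5, h[i] = 1 + Σ_k P[i][k]·h[k].
  h[0] = 1 + 1/10·h[0] + 1/5·h[1] + 1/5·h[2] + 1/5·h[3] + 1/5·h[4]
  h[1] = 1 + 1/5·h[0] + 1/5·h[1] + 1/10·h[2] + 1/10·h[3] + 1/5·h[4]
  h[2] = 1 + 1/5·h[0] + 1/5·h[1] + 1/10·h[2] + 1/5·h[3] + 1/5·h[4]
  h[3] = 1 + 3/10·h[0] + 1/5·h[1] + 1/10·h[2] + 1/5·h[3] + 1/10·h[4]
  h[4] = 1 + 1/5·h[0] + 1/5·h[1] + 1/5·h[2] + 1/10·h[3] + 1/5·h[4]
Solving the 5×5 linear system over states ≠ 5 gives exactly h = [25/3, 15/2, 25/3, 25/3, 25/3, 0] (h[5] = 0 is the target).

h = [8.3333, 7.5000, 8.3333, 8.3333, 8.3333, 0.0000]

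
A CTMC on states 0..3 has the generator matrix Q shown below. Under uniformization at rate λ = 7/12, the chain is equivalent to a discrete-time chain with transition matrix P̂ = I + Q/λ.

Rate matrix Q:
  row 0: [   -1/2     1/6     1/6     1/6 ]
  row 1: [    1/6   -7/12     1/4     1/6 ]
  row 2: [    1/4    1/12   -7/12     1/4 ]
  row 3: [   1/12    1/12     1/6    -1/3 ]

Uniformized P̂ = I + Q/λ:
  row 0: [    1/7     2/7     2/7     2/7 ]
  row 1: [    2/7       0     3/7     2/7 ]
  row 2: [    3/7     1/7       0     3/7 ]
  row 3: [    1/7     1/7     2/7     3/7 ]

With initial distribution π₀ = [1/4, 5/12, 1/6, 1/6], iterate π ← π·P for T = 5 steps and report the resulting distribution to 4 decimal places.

t=0: π = [0.2500, 0.4167, 0.1667, 0.1667]
t=1: π = [0.2500, 0.1190, 0.2976, 0.3333]
t=2: π = [0.2449, 0.1616, 0.2177, 0.3759]
t=3: π = [0.2281, 0.1548, 0.2466, 0.3705]
t=4: π = [0.2354, 0.1533, 0.2374, 0.3739]
t=5: π = [0.2326, 0.1546, 0.2398, 0.3730]

π = [0.2326, 0.1546, 0.2398, 0.3730]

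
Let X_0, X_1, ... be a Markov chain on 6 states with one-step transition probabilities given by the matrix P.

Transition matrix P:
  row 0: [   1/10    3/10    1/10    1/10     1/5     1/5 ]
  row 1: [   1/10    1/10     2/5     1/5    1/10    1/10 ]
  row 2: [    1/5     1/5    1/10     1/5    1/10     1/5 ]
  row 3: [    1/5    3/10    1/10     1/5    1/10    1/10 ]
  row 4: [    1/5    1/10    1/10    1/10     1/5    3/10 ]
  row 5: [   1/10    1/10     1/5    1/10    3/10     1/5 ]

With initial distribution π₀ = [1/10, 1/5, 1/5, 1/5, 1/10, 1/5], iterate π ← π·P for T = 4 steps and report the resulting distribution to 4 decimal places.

π = [0.1490, 0.1770, 0.1716, 0.1500, 0.1683, 0.1840]

t=0: π = [0.1000, 0.2000, 0.2000, 0.2000, 0.1000, 0.2000]
t=1: π = [0.1500, 0.1800, 0.1800, 0.1600, 0.1600, 0.1700]
t=2: π = [0.1500, 0.1800, 0.1710, 0.1520, 0.1650, 0.1820]
t=3: π = [0.1488, 0.1775, 0.1722, 0.1503, 0.1679, 0.1833]
t=4: π = [0.1490, 0.1770, 0.1716, 0.1500, 0.1683, 0.1840]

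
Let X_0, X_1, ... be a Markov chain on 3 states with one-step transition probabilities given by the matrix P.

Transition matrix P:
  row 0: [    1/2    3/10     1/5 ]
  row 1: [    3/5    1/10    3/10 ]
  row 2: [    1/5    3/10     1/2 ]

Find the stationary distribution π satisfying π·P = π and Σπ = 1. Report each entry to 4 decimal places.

π = [0.4286, 0.2500, 0.3214]

Balance equations π_j = Σ_i π_i·P[i][j]:
  π_0 = 1/2·π_0 + 3/5·π_1 + 1/5·π_2
  π_1 = 3/10·π_0 + 1/10·π_1 + 3/10·π_2
  normalize: π_0 + π_1 + π_2 = 1
Solving the linear system gives exactly π = [3/7, 1/4, 9/28].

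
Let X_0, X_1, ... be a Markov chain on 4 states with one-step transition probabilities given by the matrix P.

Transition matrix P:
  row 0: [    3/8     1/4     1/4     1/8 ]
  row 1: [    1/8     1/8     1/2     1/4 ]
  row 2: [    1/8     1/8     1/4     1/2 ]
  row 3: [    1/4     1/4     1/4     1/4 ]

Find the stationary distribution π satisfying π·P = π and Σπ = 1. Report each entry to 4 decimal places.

π = [0.2162, 0.1892, 0.2973, 0.2973]

Balance equations π_j = Σ_i π_i·P[i][j]:
  π_0 = 3/8·π_0 + 1/8·π_1 + 1/8·π_2 + 1/4·π_3
  π_1 = 1/4·π_0 + 1/8·π_1 + 1/8·π_2 + 1/4·π_3
  π_2 = 1/4·π_0 + 1/2·π_1 + 1/4·π_2 + 1/4·π_3
  normalize: π_0 + π_1 + π_2 + π_3 = 1
Solving the linear system gives exactly π = [8/37, 7/37, 11/37, 11/37].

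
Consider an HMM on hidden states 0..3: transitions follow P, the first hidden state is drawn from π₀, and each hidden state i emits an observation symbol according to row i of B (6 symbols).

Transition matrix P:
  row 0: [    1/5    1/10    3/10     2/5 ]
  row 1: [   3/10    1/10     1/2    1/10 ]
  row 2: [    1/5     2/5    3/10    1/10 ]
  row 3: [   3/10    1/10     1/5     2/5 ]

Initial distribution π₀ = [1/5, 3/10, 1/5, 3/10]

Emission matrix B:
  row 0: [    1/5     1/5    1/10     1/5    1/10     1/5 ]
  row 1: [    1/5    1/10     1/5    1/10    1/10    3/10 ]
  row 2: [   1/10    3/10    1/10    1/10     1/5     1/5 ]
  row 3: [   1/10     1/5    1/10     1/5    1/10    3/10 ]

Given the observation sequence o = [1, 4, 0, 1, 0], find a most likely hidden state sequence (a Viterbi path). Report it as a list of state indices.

t=0: δ = [4.000e-02, 3.000e-02, 6.000e-02, 6.000e-02]  (obs o_0=1)
t=1: δ = [1.800e-03, 2.400e-03, 3.600e-03, 2.400e-03]  ψ = [3, 2, 2, 3]  (obs o_1=4)
t=2: δ = [1.440e-04, 2.880e-04, 1.200e-04, 9.600e-05]  ψ = [1, 2, 1, 3]  (obs o_2=0)
t=3: δ = [1.728e-05, 4.800e-06, 4.320e-05, 1.152e-05]  ψ = [1, 2, 1, 0]  (obs o_3=1)
t=4: δ = [1.728e-06, 3.456e-06, 1.296e-06, 6.912e-07]  ψ = [2, 2, 2, 0]  (obs o_4=0)
backtrack: best end state = 1; path = [2, 2, 1, 2, 1]

path = [2, 2, 1, 2, 1]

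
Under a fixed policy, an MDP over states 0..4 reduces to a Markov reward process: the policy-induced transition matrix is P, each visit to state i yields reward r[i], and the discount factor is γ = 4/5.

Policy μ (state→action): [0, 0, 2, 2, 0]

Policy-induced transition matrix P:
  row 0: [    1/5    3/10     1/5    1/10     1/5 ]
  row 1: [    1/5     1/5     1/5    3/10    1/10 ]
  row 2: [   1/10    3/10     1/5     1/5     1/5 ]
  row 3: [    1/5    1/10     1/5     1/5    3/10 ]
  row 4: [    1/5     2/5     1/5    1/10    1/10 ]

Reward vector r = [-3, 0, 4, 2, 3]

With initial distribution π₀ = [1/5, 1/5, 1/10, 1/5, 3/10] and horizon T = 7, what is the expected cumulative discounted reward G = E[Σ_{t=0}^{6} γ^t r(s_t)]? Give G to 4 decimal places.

t=0: π = [0.2000, 0.2000, 0.1000, 0.2000, 0.3000], E[r] = 1.1000, γ^t·E[r] = 1.100000, running G = 1.100000
t=1: π = [0.1900, 0.2700, 0.2000, 0.1700, 0.1700], E[r] = 1.0800, γ^t·E[r] = 0.864000, running G = 1.964000
t=2: π = [0.1800, 0.2560, 0.2000, 0.1910, 0.1730], E[r] = 1.1610, γ^t·E[r] = 0.743040, running G = 2.707040
t=3: π = [0.1800, 0.2535, 0.2000, 0.1903, 0.1762], E[r] = 1.1692, γ^t·E[r] = 0.598630, running G = 3.305670
t=4: π = [0.1800, 0.2542, 0.2000, 0.1897, 0.1761], E[r] = 1.1676, γ^t·E[r] = 0.478265, running G = 3.783936
t=5: π = [0.1800, 0.2542, 0.2000, 0.1898, 0.1759], E[r] = 1.1675, γ^t·E[r] = 0.382556, running G = 4.166492
t=6: π = [0.1800, 0.2542, 0.2000, 0.1898, 0.1760], E[r] = 1.1675, γ^t·E[r] = 0.306066, running G = 4.472557

G = 4.4726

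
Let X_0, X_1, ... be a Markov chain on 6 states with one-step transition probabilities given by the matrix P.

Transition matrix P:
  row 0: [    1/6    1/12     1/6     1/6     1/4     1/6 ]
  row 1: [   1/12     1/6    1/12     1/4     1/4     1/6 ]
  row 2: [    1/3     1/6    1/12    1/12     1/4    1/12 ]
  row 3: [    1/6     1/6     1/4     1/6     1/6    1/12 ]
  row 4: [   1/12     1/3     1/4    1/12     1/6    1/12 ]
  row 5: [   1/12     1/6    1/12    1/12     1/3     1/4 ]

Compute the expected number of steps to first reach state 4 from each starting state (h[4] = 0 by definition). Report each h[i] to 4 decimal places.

h = [3.9972, 4.0304, 4.0017, 4.3663, 0.0000, 3.6029]

First-step conditioning: h[4] = 0; for i ≠ 4, h[i] = 1 + Σ_k P[i][k]·h[k].
  h[0] = 1 + 1/6·h[0] + 1/12·h[1] + 1/6·h[2] + 1/6·h[3] + 1/6·h[5]
  h[1] = 1 + 1/12·h[0] + 1/6·h[1] + 1/12·h[2] + 1/4·h[3] + 1/6·h[5]
  h[2] = 1 + 1/3·h[0] + 1/6·h[1] + 1/12·h[2] + 1/12·h[3] + 1/12·h[5]
  h[3] = 1 + 1/6·h[0] + 1/6·h[1] + 1/4·h[2] + 1/6·h[3] + 1/12·h[5]
  h[5] = 1 + 1/12·h[0] + 1/6·h[1] + 1/12·h[2] + 1/12·h[3] + 1/4·h[5]
Solving the 5×5 linear system over states ≠ 4 gives exactly h = [74768/18705, 75388/18705, 74852/18705, 27224/6235, 0, 22464/6235] (h[4] = 0 is the target).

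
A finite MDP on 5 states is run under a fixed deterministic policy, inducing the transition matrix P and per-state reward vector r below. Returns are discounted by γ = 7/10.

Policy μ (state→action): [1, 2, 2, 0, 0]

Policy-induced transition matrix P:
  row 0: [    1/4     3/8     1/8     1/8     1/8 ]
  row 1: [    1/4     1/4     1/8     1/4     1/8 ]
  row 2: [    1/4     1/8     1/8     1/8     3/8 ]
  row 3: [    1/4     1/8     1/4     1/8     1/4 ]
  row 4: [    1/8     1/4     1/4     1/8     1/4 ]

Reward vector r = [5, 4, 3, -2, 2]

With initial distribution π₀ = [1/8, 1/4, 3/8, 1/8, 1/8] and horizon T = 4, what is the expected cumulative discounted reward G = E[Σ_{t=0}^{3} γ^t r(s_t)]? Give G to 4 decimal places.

t=0: π = [0.1250, 0.2500, 0.3750, 0.1250, 0.1250], E[r] = 2.7500, γ^t·E[r] = 2.750000, running G = 2.750000
t=1: π = [0.2344, 0.2031, 0.1563, 0.1563, 0.2500], E[r] = 2.6406, γ^t·E[r] = 1.848438, running G = 4.598438
t=2: π = [0.2188, 0.2402, 0.1758, 0.1504, 0.2148], E[r] = 2.7109, γ^t·E[r] = 1.328359, running G = 5.926797
t=3: π = [0.2231, 0.2366, 0.1707, 0.1550, 0.2146], E[r] = 2.6931, γ^t·E[r] = 0.923739, running G = 6.850535

G = 6.8505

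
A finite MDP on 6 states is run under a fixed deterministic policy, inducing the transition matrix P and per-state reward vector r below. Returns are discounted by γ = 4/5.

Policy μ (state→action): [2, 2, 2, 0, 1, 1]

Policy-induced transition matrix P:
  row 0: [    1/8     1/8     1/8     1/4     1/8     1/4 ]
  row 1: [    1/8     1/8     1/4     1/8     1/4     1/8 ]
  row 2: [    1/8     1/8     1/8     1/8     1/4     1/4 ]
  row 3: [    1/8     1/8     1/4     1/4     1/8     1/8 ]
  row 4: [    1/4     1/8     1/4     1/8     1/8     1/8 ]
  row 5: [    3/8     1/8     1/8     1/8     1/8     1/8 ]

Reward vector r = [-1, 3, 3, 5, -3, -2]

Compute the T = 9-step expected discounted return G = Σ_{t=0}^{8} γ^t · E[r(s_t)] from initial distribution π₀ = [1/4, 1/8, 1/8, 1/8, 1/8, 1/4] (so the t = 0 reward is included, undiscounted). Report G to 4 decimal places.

G = 2.7416

t=0: π = [0.2500, 0.1250, 0.1250, 0.1250, 0.1250, 0.2500], E[r] = 0.2500, γ^t·E[r] = 0.250000, running G = 0.250000
t=1: π = [0.2031, 0.1250, 0.1719, 0.1719, 0.1563, 0.1719], E[r] = 0.7344, γ^t·E[r] = 0.587500, running G = 0.837500
t=2: π = [0.1875, 0.1250, 0.1816, 0.1719, 0.1621, 0.1719], E[r] = 0.7617, γ^t·E[r] = 0.487500, running G = 1.325000
t=3: π = [0.1882, 0.1250, 0.1824, 0.1699, 0.1633, 0.1711], E[r] = 0.7512, γ^t·E[r] = 0.384625, running G = 1.709625
t=4: π = [0.1882, 0.1250, 0.1823, 0.1698, 0.1634, 0.1713], E[r] = 0.7496, γ^t·E[r] = 0.307025, running G = 2.016650
t=5: π = [0.1883, 0.1250, 0.1823, 0.1697, 0.1634, 0.1713], E[r] = 0.7494, γ^t·E[r] = 0.245578, running G = 2.262228
t=6: π = [0.1883, 0.1250, 0.1823, 0.1698, 0.1634, 0.1713], E[r] = 0.7494, γ^t·E[r] = 0.196463, running G = 2.458691
t=7: π = [0.1883, 0.1250, 0.1823, 0.1698, 0.1634, 0.1713], E[r] = 0.7495, γ^t·E[r] = 0.157171, running G = 2.615862
t=8: π = [0.1883, 0.1250, 0.1823, 0.1698, 0.1634, 0.1713], E[r] = 0.7495, γ^t·E[r] = 0.125737, running G = 2.741599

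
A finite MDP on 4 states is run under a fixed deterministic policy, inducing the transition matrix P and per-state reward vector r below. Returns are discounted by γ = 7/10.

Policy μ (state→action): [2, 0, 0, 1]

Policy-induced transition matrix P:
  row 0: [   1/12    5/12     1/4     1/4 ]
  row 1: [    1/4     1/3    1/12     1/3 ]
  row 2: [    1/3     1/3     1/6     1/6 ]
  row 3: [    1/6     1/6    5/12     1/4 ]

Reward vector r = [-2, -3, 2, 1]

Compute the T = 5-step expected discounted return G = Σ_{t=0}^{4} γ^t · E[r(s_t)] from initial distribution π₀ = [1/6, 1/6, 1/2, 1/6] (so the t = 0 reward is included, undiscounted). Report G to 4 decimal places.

G = -0.9454

t=0: π = [0.1667, 0.1667, 0.5000, 0.1667], E[r] = 0.3333, γ^t·E[r] = 0.333333, running G = 0.333333
t=1: π = [0.2500, 0.3194, 0.2083, 0.2222], E[r] = -0.8194, γ^t·E[r] = -0.573611, running G = -0.240278
t=2: π = [0.2072, 0.3171, 0.2164, 0.2593], E[r] = -0.6736, γ^t·E[r] = -0.330069, running G = -0.570347
t=3: π = [0.2119, 0.3074, 0.2223, 0.2584], E[r] = -0.6429, γ^t·E[r] = -0.220528, running G = -0.790876
t=4: π = [0.2117, 0.3079, 0.2233, 0.2571], E[r] = -0.6434, γ^t·E[r] = -0.154488, running G = -0.945363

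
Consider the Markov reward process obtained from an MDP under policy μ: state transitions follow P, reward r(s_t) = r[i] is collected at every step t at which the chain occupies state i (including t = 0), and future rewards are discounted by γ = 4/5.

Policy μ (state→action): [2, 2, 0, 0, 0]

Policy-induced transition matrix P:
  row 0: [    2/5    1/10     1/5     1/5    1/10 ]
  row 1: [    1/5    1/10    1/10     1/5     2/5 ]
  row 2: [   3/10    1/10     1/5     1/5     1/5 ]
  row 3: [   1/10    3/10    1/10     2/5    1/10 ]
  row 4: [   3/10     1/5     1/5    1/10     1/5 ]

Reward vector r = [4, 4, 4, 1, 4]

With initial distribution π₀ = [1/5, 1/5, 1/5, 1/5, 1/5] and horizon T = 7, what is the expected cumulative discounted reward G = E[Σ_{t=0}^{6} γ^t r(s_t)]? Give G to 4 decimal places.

t=0: π = [0.2000, 0.2000, 0.2000, 0.2000, 0.2000], E[r] = 3.4000, γ^t·E[r] = 3.400000, running G = 3.400000
t=1: π = [0.2600, 0.1600, 0.1600, 0.2200, 0.2000], E[r] = 3.3400, γ^t·E[r] = 2.672000, running G = 6.072000
t=2: π = [0.2660, 0.1640, 0.1620, 0.2240, 0.1840], E[r] = 3.3280, γ^t·E[r] = 2.129920, running G = 8.201920
t=3: π = [0.2654, 0.1632, 0.1612, 0.2264, 0.1838], E[r] = 3.3208, γ^t·E[r] = 1.700250, running G = 9.902170
t=4: π = [0.2649, 0.1637, 0.1610, 0.2269, 0.1835], E[r] = 3.3193, γ^t·E[r] = 1.359585, running G = 11.261755
t=5: π = [0.2647, 0.1637, 0.1609, 0.2270, 0.1835], E[r] = 3.3189, γ^t·E[r] = 1.087536, running G = 12.349291
t=6: π = [0.2647, 0.1638, 0.1609, 0.2271, 0.1836], E[r] = 3.3188, γ^t·E[r] = 0.870015, running G = 13.219306

G = 13.2193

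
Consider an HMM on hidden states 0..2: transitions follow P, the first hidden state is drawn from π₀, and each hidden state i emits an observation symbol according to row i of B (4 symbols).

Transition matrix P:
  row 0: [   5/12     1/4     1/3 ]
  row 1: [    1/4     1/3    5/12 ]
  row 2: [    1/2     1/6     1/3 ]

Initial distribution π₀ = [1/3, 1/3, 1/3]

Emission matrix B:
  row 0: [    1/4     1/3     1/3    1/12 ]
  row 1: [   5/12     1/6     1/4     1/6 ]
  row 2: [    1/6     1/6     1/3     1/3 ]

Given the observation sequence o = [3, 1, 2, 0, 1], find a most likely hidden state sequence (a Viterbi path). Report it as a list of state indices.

t=0: δ = [2.778e-02, 5.556e-02, 1.111e-01]  (obs o_0=3)
t=1: δ = [1.852e-02, 3.086e-03, 6.173e-03]  ψ = [2, 1, 2]  (obs o_1=1)
t=2: δ = [2.572e-03, 1.157e-03, 2.058e-03]  ψ = [0, 0, 0]  (obs o_2=2)
t=3: δ = [2.679e-04, 2.679e-04, 1.429e-04]  ψ = [0, 0, 0]  (obs o_3=0)
t=4: δ = [3.721e-05, 1.488e-05, 1.861e-05]  ψ = [0, 1, 1]  (obs o_4=1)
backtrack: best end state = 0; path = [2, 0, 0, 0, 0]

path = [2, 0, 0, 0, 0]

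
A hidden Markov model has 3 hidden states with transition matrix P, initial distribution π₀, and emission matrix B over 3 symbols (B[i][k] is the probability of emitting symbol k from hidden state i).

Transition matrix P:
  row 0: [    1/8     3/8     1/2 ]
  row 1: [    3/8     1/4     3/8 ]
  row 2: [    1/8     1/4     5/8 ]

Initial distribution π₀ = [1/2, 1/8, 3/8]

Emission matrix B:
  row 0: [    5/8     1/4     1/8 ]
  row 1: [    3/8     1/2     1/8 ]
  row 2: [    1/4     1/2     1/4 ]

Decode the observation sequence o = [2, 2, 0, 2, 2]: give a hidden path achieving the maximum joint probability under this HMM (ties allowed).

path = [2, 2, 2, 2, 2]

t=0: δ = [6.250e-02, 1.562e-02, 9.375e-02]  (obs o_0=2)
t=1: δ = [1.465e-03, 2.930e-03, 1.465e-02]  ψ = [2, 0, 2]  (obs o_1=2)
t=2: δ = [1.144e-03, 1.373e-03, 2.289e-03]  ψ = [2, 2, 2]  (obs o_2=0)
t=3: δ = [6.437e-05, 7.153e-05, 3.576e-04]  ψ = [1, 2, 2]  (obs o_3=2)
t=4: δ = [5.588e-06, 1.118e-05, 5.588e-05]  ψ = [2, 2, 2]  (obs o_4=2)
backtrack: best end state = 2; path = [2, 2, 2, 2, 2]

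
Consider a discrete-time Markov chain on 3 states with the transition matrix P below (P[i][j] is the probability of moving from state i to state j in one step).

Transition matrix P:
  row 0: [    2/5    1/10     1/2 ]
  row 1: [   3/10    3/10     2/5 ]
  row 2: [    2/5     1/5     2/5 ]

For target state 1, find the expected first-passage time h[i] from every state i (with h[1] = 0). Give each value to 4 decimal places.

First-step conditioning: h[1] = 0; for i ≠ 1, h[i] = 1 + Σ_k P[i][k]·h[k].
  h[0] = 1 + 2/5·h[0] + 1/2·h[2]
  h[2] = 1 + 2/5·h[0] + 2/5·h[2]
Solving the 2×2 linear system over states ≠ 1 gives exactly h = [55/8, 0, 25/4] (h[1] = 0 is the target).

h = [6.8750, 0.0000, 6.2500]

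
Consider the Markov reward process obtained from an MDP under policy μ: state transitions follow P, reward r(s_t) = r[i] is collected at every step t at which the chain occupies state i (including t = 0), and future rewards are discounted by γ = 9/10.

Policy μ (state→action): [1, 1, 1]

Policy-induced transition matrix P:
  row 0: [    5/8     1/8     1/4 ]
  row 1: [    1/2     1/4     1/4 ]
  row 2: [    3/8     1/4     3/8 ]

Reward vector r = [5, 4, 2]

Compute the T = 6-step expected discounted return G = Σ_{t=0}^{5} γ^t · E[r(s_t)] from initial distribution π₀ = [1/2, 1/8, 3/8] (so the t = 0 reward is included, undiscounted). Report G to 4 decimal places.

t=0: π = [0.5000, 0.1250, 0.3750], E[r] = 3.7500, γ^t·E[r] = 3.750000, running G = 3.750000
t=1: π = [0.5156, 0.1875, 0.2969], E[r] = 3.9219, γ^t·E[r] = 3.529688, running G = 7.279688
t=2: π = [0.5273, 0.1855, 0.2871], E[r] = 3.9531, γ^t·E[r] = 3.202031, running G = 10.481719
t=3: π = [0.5300, 0.1841, 0.2859], E[r] = 3.9583, γ^t·E[r] = 2.885566, running G = 13.367284
t=4: π = [0.5305, 0.1837, 0.2857], E[r] = 3.9590, γ^t·E[r] = 2.597530, running G = 15.964814
t=5: π = [0.5306, 0.1837, 0.2857], E[r] = 3.9592, γ^t·E[r] = 2.337847, running G = 18.302661

G = 18.3027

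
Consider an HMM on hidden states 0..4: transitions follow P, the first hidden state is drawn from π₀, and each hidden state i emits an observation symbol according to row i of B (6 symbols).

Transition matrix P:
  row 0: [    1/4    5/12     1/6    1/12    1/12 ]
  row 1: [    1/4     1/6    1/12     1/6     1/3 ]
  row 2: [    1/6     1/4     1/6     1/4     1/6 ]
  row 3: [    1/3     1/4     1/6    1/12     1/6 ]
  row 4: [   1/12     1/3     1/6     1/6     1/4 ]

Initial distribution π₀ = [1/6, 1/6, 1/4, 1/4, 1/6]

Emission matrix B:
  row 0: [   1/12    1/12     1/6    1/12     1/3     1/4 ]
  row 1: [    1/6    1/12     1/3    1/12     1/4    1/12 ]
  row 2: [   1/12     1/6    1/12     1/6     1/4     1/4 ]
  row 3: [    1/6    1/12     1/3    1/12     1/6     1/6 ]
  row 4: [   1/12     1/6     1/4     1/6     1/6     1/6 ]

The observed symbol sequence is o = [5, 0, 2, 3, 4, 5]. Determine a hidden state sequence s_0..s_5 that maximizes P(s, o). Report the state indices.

path = [2, 3, 1, 4, 1, 0]

t=0: δ = [4.167e-02, 1.389e-02, 6.250e-02, 4.167e-02, 2.778e-02]  (obs o_0=5)
t=1: δ = [1.157e-03, 2.894e-03, 8.681e-04, 2.604e-03, 8.681e-04]  ψ = [3, 0, 2, 2, 2]  (obs o_1=0)
t=2: δ = [1.447e-04, 2.170e-04, 3.617e-05, 1.608e-04, 2.411e-04]  ψ = [3, 3, 3, 1, 1]  (obs o_2=2)
t=3: δ = [4.521e-06, 6.698e-06, 6.698e-06, 3.349e-06, 1.206e-05]  ψ = [1, 4, 4, 4, 1]  (obs o_3=3)
t=4: δ = [5.582e-07, 1.005e-06, 5.023e-07, 3.349e-07, 5.023e-07]  ψ = [1, 4, 4, 4, 4]  (obs o_4=4)
t=5: δ = [6.279e-08, 1.938e-08, 2.326e-08, 2.791e-08, 5.582e-08]  ψ = [1, 0, 0, 1, 1]  (obs o_5=5)
backtrack: best end state = 0; path = [2, 3, 1, 4, 1, 0]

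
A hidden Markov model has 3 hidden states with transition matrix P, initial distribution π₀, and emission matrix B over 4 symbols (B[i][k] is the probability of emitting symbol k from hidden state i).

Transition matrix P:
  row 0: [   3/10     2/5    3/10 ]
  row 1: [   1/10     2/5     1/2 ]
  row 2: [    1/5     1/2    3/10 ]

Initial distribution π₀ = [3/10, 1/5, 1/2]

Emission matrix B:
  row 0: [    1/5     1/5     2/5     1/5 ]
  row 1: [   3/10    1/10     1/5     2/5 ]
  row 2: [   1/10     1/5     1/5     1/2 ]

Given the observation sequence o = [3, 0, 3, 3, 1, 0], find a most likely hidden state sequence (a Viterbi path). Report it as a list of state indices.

path = [2, 1, 2, 1, 2, 1]

t=0: δ = [6.000e-02, 8.000e-02, 2.500e-01]  (obs o_0=3)
t=1: δ = [1.000e-02, 3.750e-02, 7.500e-03]  ψ = [2, 2, 2]  (obs o_1=0)
t=2: δ = [7.500e-04, 6.000e-03, 9.375e-03]  ψ = [1, 1, 1]  (obs o_2=3)
t=3: δ = [3.750e-04, 1.875e-03, 1.500e-03]  ψ = [2, 2, 1]  (obs o_3=3)
t=4: δ = [6.000e-05, 7.500e-05, 1.875e-04]  ψ = [2, 1, 1]  (obs o_4=1)
t=5: δ = [7.500e-06, 2.812e-05, 5.625e-06]  ψ = [2, 2, 2]  (obs o_5=0)
backtrack: best end state = 1; path = [2, 1, 2, 1, 2, 1]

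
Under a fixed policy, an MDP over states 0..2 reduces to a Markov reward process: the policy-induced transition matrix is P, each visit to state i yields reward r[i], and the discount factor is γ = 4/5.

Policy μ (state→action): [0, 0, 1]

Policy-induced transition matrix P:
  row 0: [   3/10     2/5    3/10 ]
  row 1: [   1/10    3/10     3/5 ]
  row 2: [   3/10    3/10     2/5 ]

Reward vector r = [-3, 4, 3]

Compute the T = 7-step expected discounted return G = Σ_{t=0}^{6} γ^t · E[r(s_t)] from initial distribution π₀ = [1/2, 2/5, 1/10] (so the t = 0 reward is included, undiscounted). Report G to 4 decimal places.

G = 6.1549

t=0: π = [0.5000, 0.4000, 0.1000], E[r] = 0.4000, γ^t·E[r] = 0.400000, running G = 0.400000
t=1: π = [0.2200, 0.3500, 0.4300], E[r] = 2.0300, γ^t·E[r] = 1.624000, running G = 2.024000
t=2: π = [0.2300, 0.3220, 0.4480], E[r] = 1.9420, γ^t·E[r] = 1.242880, running G = 3.266880
t=3: π = [0.2356, 0.3230, 0.4414], E[r] = 1.9094, γ^t·E[r] = 0.977613, running G = 4.244493
t=4: π = [0.2354, 0.3236, 0.4410], E[r] = 1.9112, γ^t·E[r] = 0.782811, running G = 5.027304
t=5: π = [0.2353, 0.3235, 0.4412], E[r] = 1.9118, γ^t·E[r] = 0.626463, running G = 5.653766
t=6: π = [0.2353, 0.3235, 0.4412], E[r] = 1.9118, γ^t·E[r] = 0.501161, running G = 6.154927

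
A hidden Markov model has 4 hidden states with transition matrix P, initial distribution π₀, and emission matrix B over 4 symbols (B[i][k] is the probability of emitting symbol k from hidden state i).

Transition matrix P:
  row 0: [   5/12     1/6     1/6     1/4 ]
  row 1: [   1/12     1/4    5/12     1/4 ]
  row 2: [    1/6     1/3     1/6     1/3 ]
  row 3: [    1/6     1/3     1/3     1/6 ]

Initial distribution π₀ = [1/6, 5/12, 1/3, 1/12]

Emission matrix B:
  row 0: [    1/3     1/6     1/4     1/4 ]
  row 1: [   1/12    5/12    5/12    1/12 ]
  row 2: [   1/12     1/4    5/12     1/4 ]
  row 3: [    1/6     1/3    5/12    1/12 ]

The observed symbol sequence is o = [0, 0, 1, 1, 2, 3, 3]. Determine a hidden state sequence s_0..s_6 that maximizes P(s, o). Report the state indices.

path = [0, 0, 3, 1, 2, 0, 0]

t=0: δ = [5.556e-02, 3.472e-02, 2.778e-02, 1.389e-02]  (obs o_0=0)
t=1: δ = [7.716e-03, 7.716e-04, 1.206e-03, 2.315e-03]  ψ = [0, 0, 1, 0]  (obs o_1=0)
t=2: δ = [5.358e-04, 5.358e-04, 3.215e-04, 6.430e-04]  ψ = [0, 0, 0, 0]  (obs o_2=1)
t=3: δ = [3.721e-05, 8.931e-05, 5.582e-05, 4.465e-05]  ψ = [0, 3, 1, 0]  (obs o_3=1)
t=4: δ = [3.876e-06, 9.303e-06, 1.550e-05, 9.303e-06]  ψ = [0, 1, 1, 1]  (obs o_4=2)
t=5: δ = [6.460e-07, 4.307e-07, 9.690e-07, 4.307e-07]  ψ = [2, 2, 1, 2]  (obs o_5=3)
t=6: δ = [6.729e-08, 2.692e-08, 4.486e-08, 2.692e-08]  ψ = [0, 2, 1, 2]  (obs o_6=3)
backtrack: best end state = 0; path = [0, 0, 3, 1, 2, 0, 0]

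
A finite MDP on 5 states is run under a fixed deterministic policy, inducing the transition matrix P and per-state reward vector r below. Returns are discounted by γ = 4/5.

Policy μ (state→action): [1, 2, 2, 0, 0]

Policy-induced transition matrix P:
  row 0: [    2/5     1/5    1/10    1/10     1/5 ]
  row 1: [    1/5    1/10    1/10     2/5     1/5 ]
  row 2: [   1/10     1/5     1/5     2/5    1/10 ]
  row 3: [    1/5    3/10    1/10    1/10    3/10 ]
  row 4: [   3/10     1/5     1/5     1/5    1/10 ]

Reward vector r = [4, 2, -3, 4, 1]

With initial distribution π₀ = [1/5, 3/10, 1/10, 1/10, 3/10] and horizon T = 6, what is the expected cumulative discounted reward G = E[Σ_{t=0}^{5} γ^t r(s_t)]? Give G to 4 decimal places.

G = 7.4829

t=0: π = [0.2000, 0.3000, 0.1000, 0.1000, 0.3000], E[r] = 1.8000, γ^t·E[r] = 1.800000, running G = 1.800000
t=1: π = [0.2600, 0.1800, 0.1400, 0.2500, 0.1700], E[r] = 2.1500, γ^t·E[r] = 1.720000, running G = 3.520000
t=2: π = [0.2550, 0.2070, 0.1310, 0.2130, 0.1940], E[r] = 2.0870, γ^t·E[r] = 1.335680, running G = 4.855680
t=3: π = [0.2573, 0.2006, 0.1325, 0.2208, 0.1888], E[r] = 2.1049, γ^t·E[r] = 1.077709, running G = 5.933389
t=4: π = [0.2571, 0.2020, 0.1321, 0.2188, 0.1900], E[r] = 2.1012, γ^t·E[r] = 0.860652, running G = 6.794040
t=5: π = [0.2572, 0.2017, 0.1322, 0.2192, 0.1897], E[r] = 2.1022, γ^t·E[r] = 0.688838, running G = 7.482878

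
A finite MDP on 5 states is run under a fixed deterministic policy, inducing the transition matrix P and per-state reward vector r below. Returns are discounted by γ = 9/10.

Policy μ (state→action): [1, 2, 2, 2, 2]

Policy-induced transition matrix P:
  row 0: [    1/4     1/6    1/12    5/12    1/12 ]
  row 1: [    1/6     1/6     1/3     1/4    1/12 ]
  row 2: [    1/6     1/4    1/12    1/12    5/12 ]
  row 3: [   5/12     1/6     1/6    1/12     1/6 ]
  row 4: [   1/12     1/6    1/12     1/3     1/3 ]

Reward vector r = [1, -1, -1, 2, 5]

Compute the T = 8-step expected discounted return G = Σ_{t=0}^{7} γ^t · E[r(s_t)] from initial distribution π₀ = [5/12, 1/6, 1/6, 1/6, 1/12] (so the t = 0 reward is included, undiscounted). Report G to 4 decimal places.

G = 7.3055

t=0: π = [0.4167, 0.1667, 0.1667, 0.1667, 0.0833], E[r] = 0.8333, γ^t·E[r] = 0.833333, running G = 0.833333
t=1: π = [0.2361, 0.1806, 0.1389, 0.2708, 0.1736], E[r] = 1.3264, γ^t·E[r] = 1.193750, running G = 2.027083
t=2: π = [0.2396, 0.1782, 0.1510, 0.2355, 0.1956], E[r] = 1.3594, γ^t·E[r] = 1.101094, running G = 3.128177
t=3: π = [0.2292, 0.1793, 0.1475, 0.2418, 0.2022], E[r] = 1.3971, γ^t·E[r] = 1.018477, running G = 4.146654
t=4: π = [0.2294, 0.1790, 0.1483, 0.2402, 0.2032], E[r] = 1.3985, γ^t·E[r] = 0.917549, running G = 5.064203
t=5: π = [0.2289, 0.1790, 0.1481, 0.2404, 0.2036], E[r] = 1.4005, γ^t·E[r] = 0.826994, running G = 5.891197
t=6: π = [0.2289, 0.1790, 0.1481, 0.2404, 0.2036], E[r] = 1.4006, γ^t·E[r] = 0.744338, running G = 6.635535
t=7: π = [0.2289, 0.1790, 0.1481, 0.2404, 0.2036], E[r] = 1.4007, γ^t·E[r] = 0.669948, running G = 7.305483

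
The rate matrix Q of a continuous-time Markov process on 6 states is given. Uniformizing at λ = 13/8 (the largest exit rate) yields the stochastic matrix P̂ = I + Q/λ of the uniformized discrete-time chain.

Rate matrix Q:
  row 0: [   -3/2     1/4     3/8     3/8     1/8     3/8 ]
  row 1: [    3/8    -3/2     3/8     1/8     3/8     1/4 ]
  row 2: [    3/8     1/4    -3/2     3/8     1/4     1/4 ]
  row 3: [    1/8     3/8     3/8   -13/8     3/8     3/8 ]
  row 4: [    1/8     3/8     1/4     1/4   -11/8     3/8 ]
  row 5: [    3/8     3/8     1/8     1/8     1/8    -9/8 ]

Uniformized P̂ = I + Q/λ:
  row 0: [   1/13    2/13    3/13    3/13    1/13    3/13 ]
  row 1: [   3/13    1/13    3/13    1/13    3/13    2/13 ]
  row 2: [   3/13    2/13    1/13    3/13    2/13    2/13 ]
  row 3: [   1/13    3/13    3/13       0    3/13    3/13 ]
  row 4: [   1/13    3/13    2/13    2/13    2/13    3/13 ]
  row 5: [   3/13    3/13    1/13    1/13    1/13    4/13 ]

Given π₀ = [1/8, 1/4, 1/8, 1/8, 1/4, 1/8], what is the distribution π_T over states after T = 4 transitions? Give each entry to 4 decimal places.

π = [0.1633, 0.1784, 0.1605, 0.1283, 0.1478, 0.2217]

t=0: π = [0.1250, 0.2500, 0.1250, 0.1250, 0.2500, 0.1250]
t=1: π = [0.1538, 0.1731, 0.1731, 0.1250, 0.1635, 0.2115]
t=2: π = [0.1627, 0.1790, 0.1590, 0.1302, 0.1487, 0.2204]
t=3: π = [0.1628, 0.1785, 0.1610, 0.1278, 0.1482, 0.2217]
t=4: π = [0.1633, 0.1784, 0.1605, 0.1283, 0.1478, 0.2217]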